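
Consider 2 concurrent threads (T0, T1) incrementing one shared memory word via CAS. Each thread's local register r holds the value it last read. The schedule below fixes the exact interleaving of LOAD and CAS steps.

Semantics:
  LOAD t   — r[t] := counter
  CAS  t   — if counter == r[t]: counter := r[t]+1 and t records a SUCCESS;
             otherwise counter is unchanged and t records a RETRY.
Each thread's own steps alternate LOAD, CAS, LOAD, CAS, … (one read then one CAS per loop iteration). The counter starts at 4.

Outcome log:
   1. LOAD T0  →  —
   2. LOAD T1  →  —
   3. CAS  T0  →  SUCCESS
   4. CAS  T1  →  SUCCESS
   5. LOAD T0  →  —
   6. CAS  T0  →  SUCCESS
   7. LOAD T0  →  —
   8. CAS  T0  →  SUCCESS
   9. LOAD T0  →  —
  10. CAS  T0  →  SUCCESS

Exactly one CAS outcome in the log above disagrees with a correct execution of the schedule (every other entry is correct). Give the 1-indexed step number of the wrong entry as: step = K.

step = 4

Reference trace:
#1 T0 reads 4
#2 T1 reads 4
#3 T0 CAS(4→5) writes; counter now 5
#4 T1 CAS(4→5) fails; counter now 5
#5 T0 reads 5
#6 T0 CAS(5→6) writes; counter now 6
#7 T0 reads 6
#8 T0 CAS(6→7) writes; counter now 7
#9 T0 reads 7
#10 T0 CAS(7→8) writes; counter now 8
Mismatch at 4.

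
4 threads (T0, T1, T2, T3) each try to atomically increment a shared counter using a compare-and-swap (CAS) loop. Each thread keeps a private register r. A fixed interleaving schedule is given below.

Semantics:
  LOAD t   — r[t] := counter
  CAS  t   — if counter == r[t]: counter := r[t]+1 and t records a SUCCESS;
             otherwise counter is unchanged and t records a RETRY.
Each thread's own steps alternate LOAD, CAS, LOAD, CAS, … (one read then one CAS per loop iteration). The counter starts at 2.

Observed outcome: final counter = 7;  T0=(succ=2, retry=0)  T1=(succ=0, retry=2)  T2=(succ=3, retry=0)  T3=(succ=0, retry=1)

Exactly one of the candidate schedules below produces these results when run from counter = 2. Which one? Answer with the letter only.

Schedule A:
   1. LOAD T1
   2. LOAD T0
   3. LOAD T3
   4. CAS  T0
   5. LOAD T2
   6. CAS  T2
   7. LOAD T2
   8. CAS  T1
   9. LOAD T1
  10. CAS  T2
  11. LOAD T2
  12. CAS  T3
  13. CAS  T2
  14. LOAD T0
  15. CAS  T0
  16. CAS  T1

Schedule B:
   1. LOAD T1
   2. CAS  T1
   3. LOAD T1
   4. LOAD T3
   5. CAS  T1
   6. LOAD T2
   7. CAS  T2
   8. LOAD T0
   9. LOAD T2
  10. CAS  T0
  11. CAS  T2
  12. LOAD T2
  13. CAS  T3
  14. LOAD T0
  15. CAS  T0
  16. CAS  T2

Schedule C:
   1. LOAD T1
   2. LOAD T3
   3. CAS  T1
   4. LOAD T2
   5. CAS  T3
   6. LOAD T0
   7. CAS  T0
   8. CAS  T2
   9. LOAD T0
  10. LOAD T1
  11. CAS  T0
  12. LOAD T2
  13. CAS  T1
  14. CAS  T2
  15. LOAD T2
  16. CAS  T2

Tracing schedule A:
step 1: T1 LOAD ⇒ load; ctr=2 reg=2
step 2: T0 LOAD ⇒ load; ctr=2 reg=2
step 3: T3 LOAD ⇒ load; ctr=2 reg=2
step 4: T0 CAS ⇒ ok; ctr=3 reg=2
step 5: T2 LOAD ⇒ load; ctr=3 reg=3
step 6: T2 CAS ⇒ ok; ctr=4 reg=3
step 7: T2 LOAD ⇒ load; ctr=4 reg=4
step 8: T1 CAS ⇒ retry; ctr=4 reg=2
step 9: T1 LOAD ⇒ load; ctr=4 reg=4
step 10: T2 CAS ⇒ ok; ctr=5 reg=4
step 11: T2 LOAD ⇒ load; ctr=5 reg=5
step 12: T3 CAS ⇒ retry; ctr=5 reg=2
step 13: T2 CAS ⇒ ok; ctr=6 reg=5
step 14: T0 LOAD ⇒ load; ctr=6 reg=6
step 15: T0 CAS ⇒ ok; ctr=7 reg=6
step 16: T1 CAS ⇒ retry; ctr=7 reg=4

A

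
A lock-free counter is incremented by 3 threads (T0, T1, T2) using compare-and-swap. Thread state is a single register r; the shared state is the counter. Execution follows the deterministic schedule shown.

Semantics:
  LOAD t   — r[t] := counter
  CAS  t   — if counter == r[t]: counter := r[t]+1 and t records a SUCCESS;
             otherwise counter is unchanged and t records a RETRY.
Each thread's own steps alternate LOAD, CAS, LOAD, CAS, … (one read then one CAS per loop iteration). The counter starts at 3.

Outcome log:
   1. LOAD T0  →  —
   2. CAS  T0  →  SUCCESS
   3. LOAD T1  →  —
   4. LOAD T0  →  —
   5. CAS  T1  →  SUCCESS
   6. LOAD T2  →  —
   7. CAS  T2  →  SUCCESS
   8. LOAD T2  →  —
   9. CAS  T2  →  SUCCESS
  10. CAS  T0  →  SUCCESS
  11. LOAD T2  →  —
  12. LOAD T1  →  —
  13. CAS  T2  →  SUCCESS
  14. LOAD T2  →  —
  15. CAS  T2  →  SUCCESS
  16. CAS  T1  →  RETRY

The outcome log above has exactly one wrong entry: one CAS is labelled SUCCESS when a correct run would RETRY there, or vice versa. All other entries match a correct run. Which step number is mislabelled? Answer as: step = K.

Re-executing:
step 1: T0 LOAD ⇒ load; ctr=3 reg=3
step 2: T0 CAS ⇒ ok; ctr=4 reg=3
step 3: T1 LOAD ⇒ load; ctr=4 reg=4
step 4: T0 LOAD ⇒ load; ctr=4 reg=4
step 5: T1 CAS ⇒ ok; ctr=5 reg=4
step 6: T2 LOAD ⇒ load; ctr=5 reg=5
step 7: T2 CAS ⇒ ok; ctr=6 reg=5
step 8: T2 LOAD ⇒ load; ctr=6 reg=6
step 9: T2 CAS ⇒ ok; ctr=7 reg=6
step 10: T0 CAS ⇒ retry; ctr=7 reg=4
step 11: T2 LOAD ⇒ load; ctr=7 reg=7
step 12: T1 LOAD ⇒ load; ctr=7 reg=7
step 13: T2 CAS ⇒ ok; ctr=8 reg=7
step 14: T2 LOAD ⇒ load; ctr=8 reg=8
step 15: T2 CAS ⇒ ok; ctr=9 reg=8
step 16: T1 CAS ⇒ retry; ctr=9 reg=7
Log disagrees first at step 10.

step = 10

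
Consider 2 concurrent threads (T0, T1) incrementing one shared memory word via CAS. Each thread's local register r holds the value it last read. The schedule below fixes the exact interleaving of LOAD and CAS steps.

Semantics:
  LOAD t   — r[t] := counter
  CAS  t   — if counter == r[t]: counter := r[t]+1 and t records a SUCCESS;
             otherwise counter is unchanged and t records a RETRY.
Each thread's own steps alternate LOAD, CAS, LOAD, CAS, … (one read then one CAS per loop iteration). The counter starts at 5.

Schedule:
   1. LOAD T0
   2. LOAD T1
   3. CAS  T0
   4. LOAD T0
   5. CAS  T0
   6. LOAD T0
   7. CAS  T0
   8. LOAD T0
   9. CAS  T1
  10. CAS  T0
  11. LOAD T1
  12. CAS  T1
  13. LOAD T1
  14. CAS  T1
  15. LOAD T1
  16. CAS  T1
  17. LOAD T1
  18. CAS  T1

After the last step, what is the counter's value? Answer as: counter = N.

counter = 13

T0 LOAD — after: cnt=5, r=5 — load
T1 LOAD — after: cnt=5, r=5 — load
T0 CAS — after: cnt=6, r=5 — ok
T0 LOAD — after: cnt=6, r=6 — load
T0 CAS — after: cnt=7, r=6 — ok
T0 LOAD — after: cnt=7, r=7 — load
T0 CAS — after: cnt=8, r=7 — ok
T0 LOAD — after: cnt=8, r=8 — load
T1 CAS — after: cnt=8, r=5 — retry
T0 CAS — after: cnt=9, r=8 — ok
T1 LOAD — after: cnt=9, r=9 — load
T1 CAS — after: cnt=10, r=9 — ok
T1 LOAD — after: cnt=10, r=10 — load
T1 CAS — after: cnt=11, r=10 — ok
T1 LOAD — after: cnt=11, r=11 — load
T1 CAS — after: cnt=12, r=11 — ok
T1 LOAD — after: cnt=12, r=12 — load
T1 CAS — after: cnt=13, r=12 — ok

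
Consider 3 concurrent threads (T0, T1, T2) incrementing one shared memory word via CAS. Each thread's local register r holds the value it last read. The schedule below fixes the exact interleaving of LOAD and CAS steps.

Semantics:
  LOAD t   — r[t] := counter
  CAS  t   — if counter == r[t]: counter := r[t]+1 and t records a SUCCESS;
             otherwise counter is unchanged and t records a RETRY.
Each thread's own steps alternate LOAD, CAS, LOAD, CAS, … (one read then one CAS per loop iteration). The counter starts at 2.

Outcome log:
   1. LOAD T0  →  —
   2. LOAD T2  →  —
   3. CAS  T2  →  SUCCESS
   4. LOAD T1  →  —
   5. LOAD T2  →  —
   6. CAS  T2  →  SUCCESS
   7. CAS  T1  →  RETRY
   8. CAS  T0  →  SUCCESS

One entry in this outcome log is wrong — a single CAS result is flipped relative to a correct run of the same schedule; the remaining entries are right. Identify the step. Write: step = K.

step = 8

Re-executing:
step 1: T0 LOAD ⇒ load; ctr=2 reg=2
step 2: T2 LOAD ⇒ load; ctr=2 reg=2
step 3: T2 CAS ⇒ ok; ctr=3 reg=2
step 4: T1 LOAD ⇒ load; ctr=3 reg=3
step 5: T2 LOAD ⇒ load; ctr=3 reg=3
step 6: T2 CAS ⇒ ok; ctr=4 reg=3
step 7: T1 CAS ⇒ retry; ctr=4 reg=3
step 8: T0 CAS ⇒ retry; ctr=4 reg=2
Mismatch at 8.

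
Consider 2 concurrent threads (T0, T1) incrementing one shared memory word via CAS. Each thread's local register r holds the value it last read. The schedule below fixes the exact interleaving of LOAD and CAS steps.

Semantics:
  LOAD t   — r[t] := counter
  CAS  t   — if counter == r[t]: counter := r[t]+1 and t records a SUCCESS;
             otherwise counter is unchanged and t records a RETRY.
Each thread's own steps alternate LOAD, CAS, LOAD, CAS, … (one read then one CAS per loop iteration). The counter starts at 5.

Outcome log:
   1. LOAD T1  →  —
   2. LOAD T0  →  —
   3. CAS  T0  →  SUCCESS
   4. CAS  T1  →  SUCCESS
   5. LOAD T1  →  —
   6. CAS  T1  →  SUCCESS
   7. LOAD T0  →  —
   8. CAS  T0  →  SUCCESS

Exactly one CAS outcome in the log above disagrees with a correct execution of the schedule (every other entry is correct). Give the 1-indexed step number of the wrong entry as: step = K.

Re-executing:
#1 T1 reads 5
#2 T0 reads 5
#3 T0 CAS(5→6) writes; counter now 6
#4 T1 CAS(5→6) fails; counter now 6
#5 T1 reads 6
#6 T1 CAS(6→7) writes; counter now 7
#7 T0 reads 7
#8 T0 CAS(7→8) writes; counter now 8
Log disagrees first at step 4.

step = 4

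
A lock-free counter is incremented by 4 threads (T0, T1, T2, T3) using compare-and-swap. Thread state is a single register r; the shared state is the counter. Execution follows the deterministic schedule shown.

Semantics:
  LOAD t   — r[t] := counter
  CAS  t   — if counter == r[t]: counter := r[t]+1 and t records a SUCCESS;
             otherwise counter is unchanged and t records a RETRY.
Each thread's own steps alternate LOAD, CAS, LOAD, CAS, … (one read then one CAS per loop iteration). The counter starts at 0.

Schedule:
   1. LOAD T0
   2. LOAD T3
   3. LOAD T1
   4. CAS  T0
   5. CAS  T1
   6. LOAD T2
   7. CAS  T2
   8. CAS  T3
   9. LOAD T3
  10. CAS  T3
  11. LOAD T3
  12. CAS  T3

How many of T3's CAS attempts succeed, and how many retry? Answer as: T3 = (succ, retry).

   1) LOAD T0:  M=0  r_T0=0
   2) LOAD T3:  M=0  r_T3=0
   3) LOAD T1:  M=0  r_T1=0
   4) CAS  T0:  M=1  r_T0=0 ✓
   5) CAS  T1:  M=1  r_T1=0 ✗
   6) LOAD T2:  M=1  r_T2=1
   7) CAS  T2:  M=2  r_T2=1 ✓
   8) CAS  T3:  M=2  r_T3=0 ✗
   9) LOAD T3:  M=2  r_T3=2
  10) CAS  T3:  M=3  r_T3=2 ✓
  11) LOAD T3:  M=3  r_T3=3
  12) CAS  T3:  M=4  r_T3=3 ✓

T3 = (2, 1)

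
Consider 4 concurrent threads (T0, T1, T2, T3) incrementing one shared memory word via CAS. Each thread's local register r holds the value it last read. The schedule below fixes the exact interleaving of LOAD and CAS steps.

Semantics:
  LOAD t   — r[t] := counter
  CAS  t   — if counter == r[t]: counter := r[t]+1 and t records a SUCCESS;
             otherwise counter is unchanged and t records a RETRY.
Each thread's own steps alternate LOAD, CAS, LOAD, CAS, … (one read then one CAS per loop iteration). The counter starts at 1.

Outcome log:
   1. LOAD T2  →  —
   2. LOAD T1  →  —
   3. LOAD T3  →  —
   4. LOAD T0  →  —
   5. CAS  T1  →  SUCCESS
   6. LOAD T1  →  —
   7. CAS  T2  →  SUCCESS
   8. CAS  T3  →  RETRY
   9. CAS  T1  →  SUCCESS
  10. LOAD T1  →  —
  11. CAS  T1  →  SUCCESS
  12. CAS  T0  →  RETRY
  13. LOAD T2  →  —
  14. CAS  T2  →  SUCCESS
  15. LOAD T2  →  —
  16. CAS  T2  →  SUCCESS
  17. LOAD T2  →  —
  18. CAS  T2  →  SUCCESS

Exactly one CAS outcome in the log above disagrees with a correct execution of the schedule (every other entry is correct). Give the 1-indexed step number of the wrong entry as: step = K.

Reference trace:
   1) LOAD T2:  M=1  r_T2=1
   2) LOAD T1:  M=1  r_T1=1
   3) LOAD T3:  M=1  r_T3=1
   4) LOAD T0:  M=1  r_T0=1
   5) CAS  T1:  M=2  r_T1=1 ✓
   6) LOAD T1:  M=2  r_T1=2
   7) CAS  T2:  M=2  r_T2=1 ✗
   8) CAS  T3:  M=2  r_T3=1 ✗
   9) CAS  T1:  M=3  r_T1=2 ✓
  10) LOAD T1:  M=3  r_T1=3
  11) CAS  T1:  M=4  r_T1=3 ✓
  12) CAS  T0:  M=4  r_T0=1 ✗
  13) LOAD T2:  M=4  r_T2=4
  14) CAS  T2:  M=5  r_T2=4 ✓
  15) LOAD T2:  M=5  r_T2=5
  16) CAS  T2:  M=6  r_T2=5 ✓
  17) LOAD T2:  M=6  r_T2=6
  18) CAS  T2:  M=7  r_T2=6 ✓
Mismatch at 7.

step = 7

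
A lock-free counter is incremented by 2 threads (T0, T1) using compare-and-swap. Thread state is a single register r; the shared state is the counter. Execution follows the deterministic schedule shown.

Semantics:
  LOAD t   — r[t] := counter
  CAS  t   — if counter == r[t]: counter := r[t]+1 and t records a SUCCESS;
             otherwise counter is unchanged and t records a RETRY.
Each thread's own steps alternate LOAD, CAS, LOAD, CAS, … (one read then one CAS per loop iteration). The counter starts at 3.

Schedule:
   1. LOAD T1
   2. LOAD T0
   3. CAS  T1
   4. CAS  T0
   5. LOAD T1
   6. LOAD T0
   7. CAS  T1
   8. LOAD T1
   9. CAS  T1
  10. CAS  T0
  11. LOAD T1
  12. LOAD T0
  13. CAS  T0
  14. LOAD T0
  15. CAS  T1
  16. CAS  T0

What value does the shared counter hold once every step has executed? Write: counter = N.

T1 LOAD — after: cnt=3, r=3 — load
T0 LOAD — after: cnt=3, r=3 — load
T1 CAS — after: cnt=4, r=3 — ok
T0 CAS — after: cnt=4, r=3 — retry
T1 LOAD — after: cnt=4, r=4 — load
T0 LOAD — after: cnt=4, r=4 — load
T1 CAS — after: cnt=5, r=4 — ok
T1 LOAD — after: cnt=5, r=5 — load
T1 CAS — after: cnt=6, r=5 — ok
T0 CAS — after: cnt=6, r=4 — retry
T1 LOAD — after: cnt=6, r=6 — load
T0 LOAD — after: cnt=6, r=6 — load
T0 CAS — after: cnt=7, r=6 — ok
T0 LOAD — after: cnt=7, r=7 — load
T1 CAS — after: cnt=7, r=6 — retry
T0 CAS — after: cnt=8, r=7 — ok

counter = 8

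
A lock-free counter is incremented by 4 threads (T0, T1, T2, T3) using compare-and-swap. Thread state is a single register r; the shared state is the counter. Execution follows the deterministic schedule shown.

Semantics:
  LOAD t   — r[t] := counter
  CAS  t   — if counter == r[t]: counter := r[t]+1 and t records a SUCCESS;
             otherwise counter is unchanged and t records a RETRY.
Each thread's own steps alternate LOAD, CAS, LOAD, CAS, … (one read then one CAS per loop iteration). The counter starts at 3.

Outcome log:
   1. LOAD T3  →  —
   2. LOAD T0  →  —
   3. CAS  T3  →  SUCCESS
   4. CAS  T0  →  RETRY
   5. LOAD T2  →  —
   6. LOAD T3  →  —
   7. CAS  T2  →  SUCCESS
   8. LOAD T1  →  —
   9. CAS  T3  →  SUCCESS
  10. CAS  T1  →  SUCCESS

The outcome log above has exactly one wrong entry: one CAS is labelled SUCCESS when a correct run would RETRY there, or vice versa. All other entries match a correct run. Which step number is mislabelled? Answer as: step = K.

Correct run:
1. LOAD T3 → mem=3 r[T3]=3 [LOAD]
2. LOAD T0 → mem=3 r[T0]=3 [LOAD]
3. CAS T3 → mem=4 r[T3]=3 [OK]
4. CAS T0 → mem=4 r[T0]=3 [RETRY]
5. LOAD T2 → mem=4 r[T2]=4 [LOAD]
6. LOAD T3 → mem=4 r[T3]=4 [LOAD]
7. CAS T2 → mem=5 r[T2]=4 [OK]
8. LOAD T1 → mem=5 r[T1]=5 [LOAD]
9. CAS T3 → mem=5 r[T3]=4 [RETRY]
10. CAS T1 → mem=6 r[T1]=5 [OK]
Mismatch at 9.

step = 9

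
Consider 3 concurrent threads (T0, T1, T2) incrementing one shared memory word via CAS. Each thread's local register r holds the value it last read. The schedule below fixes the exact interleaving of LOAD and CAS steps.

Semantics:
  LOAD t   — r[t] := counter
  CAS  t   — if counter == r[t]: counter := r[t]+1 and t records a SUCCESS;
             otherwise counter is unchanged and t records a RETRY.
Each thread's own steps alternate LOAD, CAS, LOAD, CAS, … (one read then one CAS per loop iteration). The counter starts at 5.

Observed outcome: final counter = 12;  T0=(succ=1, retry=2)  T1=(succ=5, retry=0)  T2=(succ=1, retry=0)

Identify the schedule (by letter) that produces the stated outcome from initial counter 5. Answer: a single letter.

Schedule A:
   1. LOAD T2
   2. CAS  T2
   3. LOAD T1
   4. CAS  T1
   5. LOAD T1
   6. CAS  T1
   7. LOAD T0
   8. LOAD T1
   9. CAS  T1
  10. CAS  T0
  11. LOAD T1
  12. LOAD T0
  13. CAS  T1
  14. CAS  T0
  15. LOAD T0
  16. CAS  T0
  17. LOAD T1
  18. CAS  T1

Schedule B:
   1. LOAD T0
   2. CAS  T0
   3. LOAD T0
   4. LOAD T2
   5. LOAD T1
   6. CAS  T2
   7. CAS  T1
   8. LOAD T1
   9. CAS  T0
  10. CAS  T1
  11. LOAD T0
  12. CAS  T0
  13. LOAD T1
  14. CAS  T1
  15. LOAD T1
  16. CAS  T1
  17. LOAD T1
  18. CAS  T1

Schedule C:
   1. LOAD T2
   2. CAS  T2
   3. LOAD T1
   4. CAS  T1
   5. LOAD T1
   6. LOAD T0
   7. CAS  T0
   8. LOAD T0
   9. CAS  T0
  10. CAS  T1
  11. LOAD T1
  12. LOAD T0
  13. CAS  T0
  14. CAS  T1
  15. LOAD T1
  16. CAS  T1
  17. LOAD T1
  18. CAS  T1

Tracing schedule A:
1. LOAD T2 → mem=5 r[T2]=5 [LOAD]
2. CAS T2 → mem=6 r[T2]=5 [OK]
3. LOAD T1 → mem=6 r[T1]=6 [LOAD]
4. CAS T1 → mem=7 r[T1]=6 [OK]
5. LOAD T1 → mem=7 r[T1]=7 [LOAD]
6. CAS T1 → mem=8 r[T1]=7 [OK]
7. LOAD T0 → mem=8 r[T0]=8 [LOAD]
8. LOAD T1 → mem=8 r[T1]=8 [LOAD]
9. CAS T1 → mem=9 r[T1]=8 [OK]
10. CAS T0 → mem=9 r[T0]=8 [RETRY]
11. LOAD T1 → mem=9 r[T1]=9 [LOAD]
12. LOAD T0 → mem=9 r[T0]=9 [LOAD]
13. CAS T1 → mem=10 r[T1]=9 [OK]
14. CAS T0 → mem=10 r[T0]=9 [RETRY]
15. LOAD T0 → mem=10 r[T0]=10 [LOAD]
16. CAS T0 → mem=11 r[T0]=10 [OK]
17. LOAD T1 → mem=11 r[T1]=11 [LOAD]
18. CAS T1 → mem=12 r[T1]=11 [OK]

A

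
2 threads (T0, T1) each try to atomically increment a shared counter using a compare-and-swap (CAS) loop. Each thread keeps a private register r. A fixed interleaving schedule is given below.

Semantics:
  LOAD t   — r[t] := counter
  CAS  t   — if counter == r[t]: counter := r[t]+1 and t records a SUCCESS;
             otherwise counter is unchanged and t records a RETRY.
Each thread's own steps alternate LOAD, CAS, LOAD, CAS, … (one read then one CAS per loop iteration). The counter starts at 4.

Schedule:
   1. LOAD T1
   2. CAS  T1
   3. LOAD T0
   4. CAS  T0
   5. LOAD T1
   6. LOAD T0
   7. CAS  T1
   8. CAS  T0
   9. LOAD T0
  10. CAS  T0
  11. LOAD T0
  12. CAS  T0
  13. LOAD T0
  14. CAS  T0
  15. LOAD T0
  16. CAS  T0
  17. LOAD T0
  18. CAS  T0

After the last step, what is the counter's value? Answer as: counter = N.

counter = 12

[1] T1.load  rd  (counter 4, T1.r 4)
[2] T1.cas  hit  (counter 5, T1.r 4)
[3] T0.load  rd  (counter 5, T0.r 5)
[4] T0.cas  hit  (counter 6, T0.r 5)
[5] T1.load  rd  (counter 6, T1.r 6)
[6] T0.load  rd  (counter 6, T0.r 6)
[7] T1.cas  hit  (counter 7, T1.r 6)
[8] T0.cas  miss  (counter 7, T0.r 6)
[9] T0.load  rd  (counter 7, T0.r 7)
[10] T0.cas  hit  (counter 8, T0.r 7)
[11] T0.load  rd  (counter 8, T0.r 8)
[12] T0.cas  hit  (counter 9, T0.r 8)
[13] T0.load  rd  (counter 9, T0.r 9)
[14] T0.cas  hit  (counter 10, T0.r 9)
[15] T0.load  rd  (counter 10, T0.r 10)
[16] T0.cas  hit  (counter 11, T0.r 10)
[17] T0.load  rd  (counter 11, T0.r 11)
[18] T0.cas  hit  (counter 12, T0.r 11)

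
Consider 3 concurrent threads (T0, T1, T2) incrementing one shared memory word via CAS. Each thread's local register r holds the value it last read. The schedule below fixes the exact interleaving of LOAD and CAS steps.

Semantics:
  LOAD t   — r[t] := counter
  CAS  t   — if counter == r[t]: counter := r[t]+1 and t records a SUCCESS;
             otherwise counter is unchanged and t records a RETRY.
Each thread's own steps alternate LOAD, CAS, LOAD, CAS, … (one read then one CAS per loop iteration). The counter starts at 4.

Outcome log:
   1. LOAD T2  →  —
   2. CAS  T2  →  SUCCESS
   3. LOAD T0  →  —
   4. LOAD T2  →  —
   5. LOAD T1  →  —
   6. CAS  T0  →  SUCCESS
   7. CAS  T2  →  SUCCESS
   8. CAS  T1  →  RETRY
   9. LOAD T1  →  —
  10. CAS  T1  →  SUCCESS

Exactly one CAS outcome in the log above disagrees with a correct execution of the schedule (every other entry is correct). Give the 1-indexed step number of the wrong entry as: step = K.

Correct run:
step 1: T2 LOAD ⇒ load; ctr=4 reg=4
step 2: T2 CAS ⇒ ok; ctr=5 reg=4
step 3: T0 LOAD ⇒ load; ctr=5 reg=5
step 4: T2 LOAD ⇒ load; ctr=5 reg=5
step 5: T1 LOAD ⇒ load; ctr=5 reg=5
step 6: T0 CAS ⇒ ok; ctr=6 reg=5
step 7: T2 CAS ⇒ retry; ctr=6 reg=5
step 8: T1 CAS ⇒ retry; ctr=6 reg=5
step 9: T1 LOAD ⇒ load; ctr=6 reg=6
step 10: T1 CAS ⇒ ok; ctr=7 reg=6
Flip is step 7.

step = 7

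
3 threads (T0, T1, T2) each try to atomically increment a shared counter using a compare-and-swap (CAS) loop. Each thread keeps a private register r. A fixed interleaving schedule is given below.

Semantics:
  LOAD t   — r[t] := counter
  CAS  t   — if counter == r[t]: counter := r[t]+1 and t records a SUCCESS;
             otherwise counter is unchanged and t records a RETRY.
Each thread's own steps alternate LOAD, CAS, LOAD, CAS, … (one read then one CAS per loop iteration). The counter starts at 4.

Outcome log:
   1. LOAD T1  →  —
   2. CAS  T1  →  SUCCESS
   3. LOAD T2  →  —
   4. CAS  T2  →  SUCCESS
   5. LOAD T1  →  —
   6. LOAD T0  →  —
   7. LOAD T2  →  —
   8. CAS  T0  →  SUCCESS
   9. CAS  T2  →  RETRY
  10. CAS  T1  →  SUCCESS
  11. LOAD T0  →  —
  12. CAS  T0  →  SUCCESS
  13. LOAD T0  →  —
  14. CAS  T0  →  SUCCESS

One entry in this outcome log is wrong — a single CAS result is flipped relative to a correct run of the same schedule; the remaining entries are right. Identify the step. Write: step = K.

Reference trace:
1. LOAD T1 → mem=4 r[T1]=4 [LOAD]
2. CAS T1 → mem=5 r[T1]=4 [OK]
3. LOAD T2 → mem=5 r[T2]=5 [LOAD]
4. CAS T2 → mem=6 r[T2]=5 [OK]
5. LOAD T1 → mem=6 r[T1]=6 [LOAD]
6. LOAD T0 → mem=6 r[T0]=6 [LOAD]
7. LOAD T2 → mem=6 r[T2]=6 [LOAD]
8. CAS T0 → mem=7 r[T0]=6 [OK]
9. CAS T2 → mem=7 r[T2]=6 [RETRY]
10. CAS T1 → mem=7 r[T1]=6 [RETRY]
11. LOAD T0 → mem=7 r[T0]=7 [LOAD]
12. CAS T0 → mem=8 r[T0]=7 [OK]
13. LOAD T0 → mem=8 r[T0]=8 [LOAD]
14. CAS T0 → mem=9 r[T0]=8 [OK]
Flip is step 10.

step = 10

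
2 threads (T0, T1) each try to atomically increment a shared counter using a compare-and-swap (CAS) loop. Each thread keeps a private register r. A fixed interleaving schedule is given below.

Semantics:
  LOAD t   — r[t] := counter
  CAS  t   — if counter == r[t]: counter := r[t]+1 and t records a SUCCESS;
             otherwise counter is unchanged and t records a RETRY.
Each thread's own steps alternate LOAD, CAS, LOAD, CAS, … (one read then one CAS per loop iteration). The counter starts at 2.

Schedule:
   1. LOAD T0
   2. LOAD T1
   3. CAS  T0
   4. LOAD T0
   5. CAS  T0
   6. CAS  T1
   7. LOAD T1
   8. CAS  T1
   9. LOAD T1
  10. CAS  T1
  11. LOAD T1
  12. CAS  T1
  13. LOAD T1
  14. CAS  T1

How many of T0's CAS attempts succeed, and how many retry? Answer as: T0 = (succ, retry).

T0 = (2, 0)

   1) LOAD T0:  M=2  r_T0=2
   2) LOAD T1:  M=2  r_T1=2
   3) CAS  T0:  M=3  r_T0=2 ✓
   4) LOAD T0:  M=3  r_T0=3
   5) CAS  T0:  M=4  r_T0=3 ✓
   6) CAS  T1:  M=4  r_T1=2 ✗
   7) LOAD T1:  M=4  r_T1=4
   8) CAS  T1:  M=5  r_T1=4 ✓
   9) LOAD T1:  M=5  r_T1=5
  10) CAS  T1:  M=6  r_T1=5 ✓
  11) LOAD T1:  M=6  r_T1=6
  12) CAS  T1:  M=7  r_T1=6 ✓
  13) LOAD T1:  M=7  r_T1=7
  14) CAS  T1:  M=8  r_T1=7 ✓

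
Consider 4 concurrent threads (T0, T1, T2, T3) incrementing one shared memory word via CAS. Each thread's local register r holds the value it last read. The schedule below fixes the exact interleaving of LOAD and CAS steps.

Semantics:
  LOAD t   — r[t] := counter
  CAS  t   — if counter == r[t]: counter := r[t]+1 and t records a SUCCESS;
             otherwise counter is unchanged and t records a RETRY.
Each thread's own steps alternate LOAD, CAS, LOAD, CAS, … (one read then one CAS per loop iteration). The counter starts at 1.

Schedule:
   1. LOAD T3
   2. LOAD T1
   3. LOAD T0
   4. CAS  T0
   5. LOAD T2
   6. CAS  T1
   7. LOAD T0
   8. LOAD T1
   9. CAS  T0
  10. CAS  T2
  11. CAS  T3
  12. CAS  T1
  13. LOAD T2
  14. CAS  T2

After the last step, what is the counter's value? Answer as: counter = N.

counter = 4

[1] T3.load  rd  (counter 1, T3.r 1)
[2] T1.load  rd  (counter 1, T1.r 1)
[3] T0.load  rd  (counter 1, T0.r 1)
[4] T0.cas  hit  (counter 2, T0.r 1)
[5] T2.load  rd  (counter 2, T2.r 2)
[6] T1.cas  miss  (counter 2, T1.r 1)
[7] T0.load  rd  (counter 2, T0.r 2)
[8] T1.load  rd  (counter 2, T1.r 2)
[9] T0.cas  hit  (counter 3, T0.r 2)
[10] T2.cas  miss  (counter 3, T2.r 2)
[11] T3.cas  miss  (counter 3, T3.r 1)
[12] T1.cas  miss  (counter 3, T1.r 2)
[13] T2.load  rd  (counter 3, T2.r 3)
[14] T2.cas  hit  (counter 4, T2.r 3)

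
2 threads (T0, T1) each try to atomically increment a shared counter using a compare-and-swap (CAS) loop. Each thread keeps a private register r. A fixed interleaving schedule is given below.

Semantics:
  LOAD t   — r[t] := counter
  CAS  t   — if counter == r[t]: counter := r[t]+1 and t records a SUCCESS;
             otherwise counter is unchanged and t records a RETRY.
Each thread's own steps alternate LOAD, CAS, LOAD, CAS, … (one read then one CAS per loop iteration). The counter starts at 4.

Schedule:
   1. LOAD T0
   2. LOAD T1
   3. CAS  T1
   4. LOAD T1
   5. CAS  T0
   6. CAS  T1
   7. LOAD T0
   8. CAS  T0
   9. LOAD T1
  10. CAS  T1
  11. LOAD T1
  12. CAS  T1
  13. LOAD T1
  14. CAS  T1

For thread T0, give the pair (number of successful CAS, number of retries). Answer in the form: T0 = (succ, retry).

#1 T0 reads 4
#2 T1 reads 4
#3 T1 CAS(4→5) writes; counter now 5
#4 T1 reads 5
#5 T0 CAS(4→5) fails; counter now 5
#6 T1 CAS(5→6) writes; counter now 6
#7 T0 reads 6
#8 T0 CAS(6→7) writes; counter now 7
#9 T1 reads 7
#10 T1 CAS(7→8) writes; counter now 8
#11 T1 reads 8
#12 T1 CAS(8→9) writes; counter now 9
#13 T1 reads 9
#14 T1 CAS(9→10) writes; counter now 10

T0 = (1, 1)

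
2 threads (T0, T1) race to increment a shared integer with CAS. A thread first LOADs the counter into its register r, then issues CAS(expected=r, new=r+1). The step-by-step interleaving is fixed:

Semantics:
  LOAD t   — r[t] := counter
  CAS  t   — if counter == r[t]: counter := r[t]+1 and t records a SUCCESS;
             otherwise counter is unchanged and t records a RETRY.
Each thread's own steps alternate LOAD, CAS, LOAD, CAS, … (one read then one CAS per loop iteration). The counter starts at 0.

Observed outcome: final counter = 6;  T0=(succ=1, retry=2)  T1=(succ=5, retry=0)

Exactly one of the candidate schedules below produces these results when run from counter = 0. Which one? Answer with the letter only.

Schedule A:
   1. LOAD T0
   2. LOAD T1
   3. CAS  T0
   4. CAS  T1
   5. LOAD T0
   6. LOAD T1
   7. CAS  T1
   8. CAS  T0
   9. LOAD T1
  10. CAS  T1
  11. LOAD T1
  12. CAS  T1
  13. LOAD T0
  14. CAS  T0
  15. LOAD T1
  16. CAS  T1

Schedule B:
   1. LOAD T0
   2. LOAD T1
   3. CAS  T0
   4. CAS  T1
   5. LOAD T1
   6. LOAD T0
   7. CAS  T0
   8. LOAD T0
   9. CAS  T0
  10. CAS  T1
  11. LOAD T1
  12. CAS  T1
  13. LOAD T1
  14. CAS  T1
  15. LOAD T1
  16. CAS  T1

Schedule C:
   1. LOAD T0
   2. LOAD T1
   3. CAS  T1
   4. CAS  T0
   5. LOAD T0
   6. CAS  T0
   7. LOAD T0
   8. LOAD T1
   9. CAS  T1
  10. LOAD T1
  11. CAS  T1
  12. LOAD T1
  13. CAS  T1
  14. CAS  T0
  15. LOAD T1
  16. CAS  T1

Run C:
#1 T0 reads 0
#2 T1 reads 0
#3 T1 CAS(0→1) writes; counter now 1
#4 T0 CAS(0→1) fails; counter now 1
#5 T0 reads 1
#6 T0 CAS(1→2) writes; counter now 2
#7 T0 reads 2
#8 T1 reads 2
#9 T1 CAS(2→3) writes; counter now 3
#10 T1 reads 3
#11 T1 CAS(3→4) writes; counter now 4
#12 T1 reads 4
#13 T1 CAS(4→5) writes; counter now 5
#14 T0 CAS(2→3) fails; counter now 5
#15 T1 reads 5
#16 T1 CAS(5→6) writes; counter now 6

C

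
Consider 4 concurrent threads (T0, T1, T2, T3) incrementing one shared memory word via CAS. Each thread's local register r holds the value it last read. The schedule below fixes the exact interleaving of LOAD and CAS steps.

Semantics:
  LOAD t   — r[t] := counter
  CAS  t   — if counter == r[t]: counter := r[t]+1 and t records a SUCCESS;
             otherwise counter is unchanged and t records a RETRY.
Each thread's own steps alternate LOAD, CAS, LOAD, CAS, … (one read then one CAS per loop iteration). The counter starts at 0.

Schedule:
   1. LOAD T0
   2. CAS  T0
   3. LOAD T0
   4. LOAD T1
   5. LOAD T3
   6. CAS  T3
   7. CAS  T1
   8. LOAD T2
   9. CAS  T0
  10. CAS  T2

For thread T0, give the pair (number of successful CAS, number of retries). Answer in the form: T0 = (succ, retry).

T0 = (1, 1)

#1 T0 reads 0
#2 T0 CAS(0→1) writes; counter now 1
#3 T0 reads 1
#4 T1 reads 1
#5 T3 reads 1
#6 T3 CAS(1→2) writes; counter now 2
#7 T1 CAS(1→2) fails; counter now 2
#8 T2 reads 2
#9 T0 CAS(1→2) fails; counter now 2
#10 T2 CAS(2→3) writes; counter now 3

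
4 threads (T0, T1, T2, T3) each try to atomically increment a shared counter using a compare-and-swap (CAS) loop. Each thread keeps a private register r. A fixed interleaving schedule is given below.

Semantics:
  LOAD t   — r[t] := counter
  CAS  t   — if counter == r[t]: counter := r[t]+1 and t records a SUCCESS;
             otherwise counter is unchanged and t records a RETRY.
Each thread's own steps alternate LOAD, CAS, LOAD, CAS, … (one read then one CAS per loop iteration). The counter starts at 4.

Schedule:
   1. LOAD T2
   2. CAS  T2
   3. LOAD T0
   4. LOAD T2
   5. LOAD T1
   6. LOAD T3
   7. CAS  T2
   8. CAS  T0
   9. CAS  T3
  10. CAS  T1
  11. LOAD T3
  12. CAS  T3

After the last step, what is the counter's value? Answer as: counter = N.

counter = 7

T2 LOAD — after: cnt=4, r=4 — load
T2 CAS — after: cnt=5, r=4 — ok
T0 LOAD — after: cnt=5, r=5 — load
T2 LOAD — after: cnt=5, r=5 — load
T1 LOAD — after: cnt=5, r=5 — load
T3 LOAD — after: cnt=5, r=5 — load
T2 CAS — after: cnt=6, r=5 — ok
T0 CAS — after: cnt=6, r=5 — retry
T3 CAS — after: cnt=6, r=5 — retry
T1 CAS — after: cnt=6, r=5 — retry
T3 LOAD — after: cnt=6, r=6 — load
T3 CAS — after: cnt=7, r=6 — ok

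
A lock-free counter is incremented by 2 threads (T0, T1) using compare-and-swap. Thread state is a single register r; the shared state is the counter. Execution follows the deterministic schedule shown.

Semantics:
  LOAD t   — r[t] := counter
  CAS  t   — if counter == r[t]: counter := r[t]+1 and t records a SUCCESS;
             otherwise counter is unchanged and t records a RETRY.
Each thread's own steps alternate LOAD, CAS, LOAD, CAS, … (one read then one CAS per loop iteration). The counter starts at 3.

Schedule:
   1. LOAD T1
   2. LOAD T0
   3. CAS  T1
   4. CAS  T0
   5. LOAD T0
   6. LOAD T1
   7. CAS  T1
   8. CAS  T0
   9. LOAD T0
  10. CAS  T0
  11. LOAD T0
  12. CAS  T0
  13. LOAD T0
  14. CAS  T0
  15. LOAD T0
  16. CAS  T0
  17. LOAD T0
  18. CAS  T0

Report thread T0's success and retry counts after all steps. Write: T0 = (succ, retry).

T0 = (5, 2)

   1) LOAD T1:  M=3  r_T1=3
   2) LOAD T0:  M=3  r_T0=3
   3) CAS  T1:  M=4  r_T1=3 ✓
   4) CAS  T0:  M=4  r_T0=3 ✗
   5) LOAD T0:  M=4  r_T0=4
   6) LOAD T1:  M=4  r_T1=4
   7) CAS  T1:  M=5  r_T1=4 ✓
   8) CAS  T0:  M=5  r_T0=4 ✗
   9) LOAD T0:  M=5  r_T0=5
  10) CAS  T0:  M=6  r_T0=5 ✓
  11) LOAD T0:  M=6  r_T0=6
  12) CAS  T0:  M=7  r_T0=6 ✓
  13) LOAD T0:  M=7  r_T0=7
  14) CAS  T0:  M=8  r_T0=7 ✓
  15) LOAD T0:  M=8  r_T0=8
  16) CAS  T0:  M=9  r_T0=8 ✓
  17) LOAD T0:  M=9  r_T0=9
  18) CAS  T0:  M=10  r_T0=9 ✓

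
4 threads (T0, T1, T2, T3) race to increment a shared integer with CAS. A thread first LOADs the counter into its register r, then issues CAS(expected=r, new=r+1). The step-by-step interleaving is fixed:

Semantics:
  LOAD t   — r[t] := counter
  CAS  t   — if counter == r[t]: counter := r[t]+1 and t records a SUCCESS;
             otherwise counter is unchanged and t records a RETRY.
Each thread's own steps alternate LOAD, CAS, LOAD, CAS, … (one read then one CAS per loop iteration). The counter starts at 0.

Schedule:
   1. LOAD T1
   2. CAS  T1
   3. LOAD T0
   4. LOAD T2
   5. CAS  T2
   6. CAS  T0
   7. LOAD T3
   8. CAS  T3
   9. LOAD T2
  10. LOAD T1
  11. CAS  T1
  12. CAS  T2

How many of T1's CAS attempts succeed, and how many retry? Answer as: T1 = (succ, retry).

T1 = (2, 0)

[1] T1.load  rd  (counter 0, T1.r 0)
[2] T1.cas  hit  (counter 1, T1.r 0)
[3] T0.load  rd  (counter 1, T0.r 1)
[4] T2.load  rd  (counter 1, T2.r 1)
[5] T2.cas  hit  (counter 2, T2.r 1)
[6] T0.cas  miss  (counter 2, T0.r 1)
[7] T3.load  rd  (counter 2, T3.r 2)
[8] T3.cas  hit  (counter 3, T3.r 2)
[9] T2.load  rd  (counter 3, T2.r 3)
[10] T1.load  rd  (counter 3, T1.r 3)
[11] T1.cas  hit  (counter 4, T1.r 3)
[12] T2.cas  miss  (counter 4, T2.r 3)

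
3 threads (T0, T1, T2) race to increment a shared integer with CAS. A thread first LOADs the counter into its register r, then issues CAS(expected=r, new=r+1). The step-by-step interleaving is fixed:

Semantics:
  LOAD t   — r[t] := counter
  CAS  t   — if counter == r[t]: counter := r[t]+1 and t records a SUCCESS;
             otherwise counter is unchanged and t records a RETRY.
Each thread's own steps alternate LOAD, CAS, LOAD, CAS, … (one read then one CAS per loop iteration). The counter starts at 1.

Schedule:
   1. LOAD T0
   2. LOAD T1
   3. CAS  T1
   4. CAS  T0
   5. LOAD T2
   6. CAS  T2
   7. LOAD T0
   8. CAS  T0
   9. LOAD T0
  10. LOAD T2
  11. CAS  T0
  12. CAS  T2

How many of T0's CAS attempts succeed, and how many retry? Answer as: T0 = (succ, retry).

step 1: T0 LOAD ⇒ load; ctr=1 reg=1
step 2: T1 LOAD ⇒ load; ctr=1 reg=1
step 3: T1 CAS ⇒ ok; ctr=2 reg=1
step 4: T0 CAS ⇒ retry; ctr=2 reg=1
step 5: T2 LOAD ⇒ load; ctr=2 reg=2
step 6: T2 CAS ⇒ ok; ctr=3 reg=2
step 7: T0 LOAD ⇒ load; ctr=3 reg=3
step 8: T0 CAS ⇒ ok; ctr=4 reg=3
step 9: T0 LOAD ⇒ load; ctr=4 reg=4
step 10: T2 LOAD ⇒ load; ctr=4 reg=4
step 11: T0 CAS ⇒ ok; ctr=5 reg=4
step 12: T2 CAS ⇒ retry; ctr=5 reg=4

T0 = (2, 1)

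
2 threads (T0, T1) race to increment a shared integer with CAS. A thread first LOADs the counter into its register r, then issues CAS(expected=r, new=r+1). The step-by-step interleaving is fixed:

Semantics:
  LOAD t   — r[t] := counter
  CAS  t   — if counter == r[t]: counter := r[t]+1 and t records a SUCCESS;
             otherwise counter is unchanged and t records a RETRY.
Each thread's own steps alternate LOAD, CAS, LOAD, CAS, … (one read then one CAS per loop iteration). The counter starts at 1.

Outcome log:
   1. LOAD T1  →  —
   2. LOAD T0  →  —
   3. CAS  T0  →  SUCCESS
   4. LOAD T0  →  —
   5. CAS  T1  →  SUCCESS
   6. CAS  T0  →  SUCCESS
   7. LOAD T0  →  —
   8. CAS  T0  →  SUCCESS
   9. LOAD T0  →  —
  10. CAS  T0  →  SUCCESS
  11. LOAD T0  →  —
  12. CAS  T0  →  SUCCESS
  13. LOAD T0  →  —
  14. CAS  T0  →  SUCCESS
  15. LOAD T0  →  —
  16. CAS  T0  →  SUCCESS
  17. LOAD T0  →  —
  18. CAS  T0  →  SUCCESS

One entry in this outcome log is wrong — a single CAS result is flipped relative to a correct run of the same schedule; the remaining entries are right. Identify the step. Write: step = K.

step = 5

Reference trace:
#1 T1 reads 1
#2 T0 reads 1
#3 T0 CAS(1→2) writes; counter now 2
#4 T0 reads 2
#5 T1 CAS(1→2) fails; counter now 2
#6 T0 CAS(2→3) writes; counter now 3
#7 T0 reads 3
#8 T0 CAS(3→4) writes; counter now 4
#9 T0 reads 4
#10 T0 CAS(4→5) writes; counter now 5
#11 T0 reads 5
#12 T0 CAS(5→6) writes; counter now 6
#13 T0 reads 6
#14 T0 CAS(6→7) writes; counter now 7
#15 T0 reads 7
#16 T0 CAS(7→8) writes; counter now 8
#17 T0 reads 8
#18 T0 CAS(8→9) writes; counter now 9
Flip is step 5.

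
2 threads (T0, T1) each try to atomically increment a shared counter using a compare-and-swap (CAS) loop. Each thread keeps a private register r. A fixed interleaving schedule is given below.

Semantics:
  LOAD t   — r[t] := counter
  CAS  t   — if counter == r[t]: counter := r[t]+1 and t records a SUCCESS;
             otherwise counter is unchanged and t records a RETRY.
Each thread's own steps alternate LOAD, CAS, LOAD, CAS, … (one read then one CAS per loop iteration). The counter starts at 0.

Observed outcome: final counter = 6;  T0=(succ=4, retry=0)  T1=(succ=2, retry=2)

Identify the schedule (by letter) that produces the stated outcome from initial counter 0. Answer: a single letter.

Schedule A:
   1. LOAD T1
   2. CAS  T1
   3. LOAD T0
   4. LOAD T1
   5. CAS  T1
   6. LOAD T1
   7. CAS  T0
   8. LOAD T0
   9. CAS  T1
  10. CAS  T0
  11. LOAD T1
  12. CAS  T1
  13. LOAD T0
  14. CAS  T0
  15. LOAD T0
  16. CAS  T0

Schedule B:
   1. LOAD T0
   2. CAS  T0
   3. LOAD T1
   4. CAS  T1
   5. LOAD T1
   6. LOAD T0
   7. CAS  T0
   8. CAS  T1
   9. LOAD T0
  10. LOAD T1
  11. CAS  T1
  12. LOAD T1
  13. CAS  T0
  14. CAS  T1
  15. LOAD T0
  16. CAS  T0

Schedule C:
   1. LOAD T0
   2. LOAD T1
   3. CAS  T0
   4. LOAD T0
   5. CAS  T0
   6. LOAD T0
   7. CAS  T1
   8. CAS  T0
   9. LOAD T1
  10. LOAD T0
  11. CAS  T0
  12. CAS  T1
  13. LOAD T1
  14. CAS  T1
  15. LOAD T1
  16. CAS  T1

Tracing schedule C:
T0 LOAD — after: cnt=0, r=0 — load
T1 LOAD — after: cnt=0, r=0 — load
T0 CAS — after: cnt=1, r=0 — ok
T0 LOAD — after: cnt=1, r=1 — load
T0 CAS — after: cnt=2, r=1 — ok
T0 LOAD — after: cnt=2, r=2 — load
T1 CAS — after: cnt=2, r=0 — retry
T0 CAS — after: cnt=3, r=2 — ok
T1 LOAD — after: cnt=3, r=3 — load
T0 LOAD — after: cnt=3, r=3 — load
T0 CAS — after: cnt=4, r=3 — ok
T1 CAS — after: cnt=4, r=3 — retry
T1 LOAD — after: cnt=4, r=4 — load
T1 CAS — after: cnt=5, r=4 — ok
T1 LOAD — after: cnt=5, r=5 — load
T1 CAS — after: cnt=6, r=5 — ok

C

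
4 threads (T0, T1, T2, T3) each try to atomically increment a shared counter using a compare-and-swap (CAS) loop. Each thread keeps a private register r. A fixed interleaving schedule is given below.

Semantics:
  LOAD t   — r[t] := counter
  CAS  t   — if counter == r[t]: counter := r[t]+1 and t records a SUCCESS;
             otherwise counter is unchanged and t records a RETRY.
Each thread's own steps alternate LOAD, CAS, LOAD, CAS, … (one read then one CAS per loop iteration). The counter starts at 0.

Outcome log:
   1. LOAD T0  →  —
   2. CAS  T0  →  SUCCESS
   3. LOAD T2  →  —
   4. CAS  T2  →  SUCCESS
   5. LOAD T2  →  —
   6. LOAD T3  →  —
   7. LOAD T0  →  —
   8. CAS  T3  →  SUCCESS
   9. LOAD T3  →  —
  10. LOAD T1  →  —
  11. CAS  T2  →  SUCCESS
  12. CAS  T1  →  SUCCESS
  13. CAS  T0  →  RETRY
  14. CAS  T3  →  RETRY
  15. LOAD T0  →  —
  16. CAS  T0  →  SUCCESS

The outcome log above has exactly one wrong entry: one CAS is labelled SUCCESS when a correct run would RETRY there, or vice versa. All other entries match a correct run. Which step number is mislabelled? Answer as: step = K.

Reference trace:
[1] T0.load  rd  (counter 0, T0.r 0)
[2] T0.cas  hit  (counter 1, T0.r 0)
[3] T2.load  rd  (counter 1, T2.r 1)
[4] T2.cas  hit  (counter 2, T2.r 1)
[5] T2.load  rd  (counter 2, T2.r 2)
[6] T3.load  rd  (counter 2, T3.r 2)
[7] T0.load  rd  (counter 2, T0.r 2)
[8] T3.cas  hit  (counter 3, T3.r 2)
[9] T3.load  rd  (counter 3, T3.r 3)
[10] T1.load  rd  (counter 3, T1.r 3)
[11] T2.cas  miss  (counter 3, T2.r 2)
[12] T1.cas  hit  (counter 4, T1.r 3)
[13] T0.cas  miss  (counter 4, T0.r 2)
[14] T3.cas  miss  (counter 4, T3.r 3)
[15] T0.load  rd  (counter 4, T0.r 4)
[16] T0.cas  hit  (counter 5, T0.r 4)
Flip is step 11.

step = 11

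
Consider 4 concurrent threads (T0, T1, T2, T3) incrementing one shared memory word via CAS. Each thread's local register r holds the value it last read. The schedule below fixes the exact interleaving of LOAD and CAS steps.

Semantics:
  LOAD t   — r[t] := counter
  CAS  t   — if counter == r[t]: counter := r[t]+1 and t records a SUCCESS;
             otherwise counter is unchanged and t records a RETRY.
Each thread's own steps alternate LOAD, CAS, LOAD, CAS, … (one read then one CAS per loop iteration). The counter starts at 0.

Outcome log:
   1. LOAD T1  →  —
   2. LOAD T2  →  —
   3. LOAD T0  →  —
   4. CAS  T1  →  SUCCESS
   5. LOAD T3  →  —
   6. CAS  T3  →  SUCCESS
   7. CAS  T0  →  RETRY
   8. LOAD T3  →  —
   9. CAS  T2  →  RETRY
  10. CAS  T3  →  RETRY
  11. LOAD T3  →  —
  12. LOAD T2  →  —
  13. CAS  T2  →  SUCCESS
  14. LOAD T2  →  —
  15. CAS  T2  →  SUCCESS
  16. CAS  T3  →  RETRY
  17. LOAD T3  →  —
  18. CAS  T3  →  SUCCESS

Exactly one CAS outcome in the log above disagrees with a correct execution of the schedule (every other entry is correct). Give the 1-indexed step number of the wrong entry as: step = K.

Reference trace:
[1] T1.load  rd  (counter 0, T1.r 0)
[2] T2.load  rd  (counter 0, T2.r 0)
[3] T0.load  rd  (counter 0, T0.r 0)
[4] T1.cas  hit  (counter 1, T1.r 0)
[5] T3.load  rd  (counter 1, T3.r 1)
[6] T3.cas  hit  (counter 2, T3.r 1)
[7] T0.cas  miss  (counter 2, T0.r 0)
[8] T3.load  rd  (counter 2, T3.r 2)
[9] T2.cas  miss  (counter 2, T2.r 0)
[10] T3.cas  hit  (counter 3, T3.r 2)
[11] T3.load  rd  (counter 3, T3.r 3)
[12] T2.load  rd  (counter 3, T2.r 3)
[13] T2.cas  hit  (counter 4, T2.r 3)
[14] T2.load  rd  (counter 4, T2.r 4)
[15] T2.cas  hit  (counter 5, T2.r 4)
[16] T3.cas  miss  (counter 5, T3.r 3)
[17] T3.load  rd  (counter 5, T3.r 5)
[18] T3.cas  hit  (counter 6, T3.r 5)
Mismatch at 10.

step = 10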